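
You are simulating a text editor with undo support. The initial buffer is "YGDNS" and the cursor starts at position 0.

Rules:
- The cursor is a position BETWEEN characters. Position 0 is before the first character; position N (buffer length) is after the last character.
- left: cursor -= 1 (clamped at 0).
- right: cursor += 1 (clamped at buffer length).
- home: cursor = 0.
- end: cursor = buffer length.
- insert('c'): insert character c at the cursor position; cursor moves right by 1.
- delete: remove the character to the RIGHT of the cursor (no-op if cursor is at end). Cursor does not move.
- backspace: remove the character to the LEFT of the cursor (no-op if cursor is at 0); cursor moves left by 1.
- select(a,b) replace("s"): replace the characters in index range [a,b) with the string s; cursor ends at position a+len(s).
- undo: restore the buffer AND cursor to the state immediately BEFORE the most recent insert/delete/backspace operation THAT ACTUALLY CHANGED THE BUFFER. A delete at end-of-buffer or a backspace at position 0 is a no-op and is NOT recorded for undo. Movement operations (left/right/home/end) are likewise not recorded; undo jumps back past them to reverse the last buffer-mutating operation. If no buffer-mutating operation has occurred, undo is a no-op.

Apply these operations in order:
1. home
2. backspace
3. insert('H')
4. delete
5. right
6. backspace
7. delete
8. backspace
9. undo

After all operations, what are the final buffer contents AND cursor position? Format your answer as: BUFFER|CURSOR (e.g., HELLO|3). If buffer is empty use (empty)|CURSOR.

After op 1 (home): buf='YGDNS' cursor=0
After op 2 (backspace): buf='YGDNS' cursor=0
After op 3 (insert('H')): buf='HYGDNS' cursor=1
After op 4 (delete): buf='HGDNS' cursor=1
After op 5 (right): buf='HGDNS' cursor=2
After op 6 (backspace): buf='HDNS' cursor=1
After op 7 (delete): buf='HNS' cursor=1
After op 8 (backspace): buf='NS' cursor=0
After op 9 (undo): buf='HNS' cursor=1

Answer: HNS|1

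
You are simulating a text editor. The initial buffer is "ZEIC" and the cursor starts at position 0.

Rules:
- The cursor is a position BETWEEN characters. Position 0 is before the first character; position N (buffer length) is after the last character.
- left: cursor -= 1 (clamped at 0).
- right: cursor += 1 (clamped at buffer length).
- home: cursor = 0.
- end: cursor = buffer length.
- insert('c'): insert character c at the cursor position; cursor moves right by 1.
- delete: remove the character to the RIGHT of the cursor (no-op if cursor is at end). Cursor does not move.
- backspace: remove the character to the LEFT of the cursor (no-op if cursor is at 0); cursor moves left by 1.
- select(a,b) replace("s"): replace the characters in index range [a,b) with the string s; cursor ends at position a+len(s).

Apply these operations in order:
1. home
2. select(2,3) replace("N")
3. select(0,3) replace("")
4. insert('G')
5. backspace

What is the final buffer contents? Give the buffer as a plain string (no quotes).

Answer: C

Derivation:
After op 1 (home): buf='ZEIC' cursor=0
After op 2 (select(2,3) replace("N")): buf='ZENC' cursor=3
After op 3 (select(0,3) replace("")): buf='C' cursor=0
After op 4 (insert('G')): buf='GC' cursor=1
After op 5 (backspace): buf='C' cursor=0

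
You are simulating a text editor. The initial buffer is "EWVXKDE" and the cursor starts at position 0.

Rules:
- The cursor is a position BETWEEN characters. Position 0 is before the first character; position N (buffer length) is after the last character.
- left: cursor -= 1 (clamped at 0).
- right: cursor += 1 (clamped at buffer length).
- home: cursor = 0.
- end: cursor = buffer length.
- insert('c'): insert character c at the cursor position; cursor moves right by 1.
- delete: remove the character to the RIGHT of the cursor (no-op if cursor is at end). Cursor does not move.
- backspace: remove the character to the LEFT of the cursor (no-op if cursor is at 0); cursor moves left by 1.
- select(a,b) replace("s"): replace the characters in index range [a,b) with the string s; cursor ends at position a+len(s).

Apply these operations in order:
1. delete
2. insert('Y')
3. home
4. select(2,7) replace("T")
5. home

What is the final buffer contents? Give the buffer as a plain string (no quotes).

Answer: YWT

Derivation:
After op 1 (delete): buf='WVXKDE' cursor=0
After op 2 (insert('Y')): buf='YWVXKDE' cursor=1
After op 3 (home): buf='YWVXKDE' cursor=0
After op 4 (select(2,7) replace("T")): buf='YWT' cursor=3
After op 5 (home): buf='YWT' cursor=0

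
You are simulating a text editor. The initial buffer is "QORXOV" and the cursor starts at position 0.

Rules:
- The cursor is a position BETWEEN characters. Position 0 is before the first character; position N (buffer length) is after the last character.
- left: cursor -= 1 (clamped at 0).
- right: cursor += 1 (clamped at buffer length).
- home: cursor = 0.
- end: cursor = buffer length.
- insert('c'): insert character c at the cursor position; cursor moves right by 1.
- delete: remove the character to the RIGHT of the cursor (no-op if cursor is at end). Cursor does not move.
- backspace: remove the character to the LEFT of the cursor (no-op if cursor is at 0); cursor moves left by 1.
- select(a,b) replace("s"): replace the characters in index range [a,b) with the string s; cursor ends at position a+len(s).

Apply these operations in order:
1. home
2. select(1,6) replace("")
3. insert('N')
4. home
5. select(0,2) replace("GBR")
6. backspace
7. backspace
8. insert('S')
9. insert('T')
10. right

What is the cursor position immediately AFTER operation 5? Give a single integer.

Answer: 3

Derivation:
After op 1 (home): buf='QORXOV' cursor=0
After op 2 (select(1,6) replace("")): buf='Q' cursor=1
After op 3 (insert('N')): buf='QN' cursor=2
After op 4 (home): buf='QN' cursor=0
After op 5 (select(0,2) replace("GBR")): buf='GBR' cursor=3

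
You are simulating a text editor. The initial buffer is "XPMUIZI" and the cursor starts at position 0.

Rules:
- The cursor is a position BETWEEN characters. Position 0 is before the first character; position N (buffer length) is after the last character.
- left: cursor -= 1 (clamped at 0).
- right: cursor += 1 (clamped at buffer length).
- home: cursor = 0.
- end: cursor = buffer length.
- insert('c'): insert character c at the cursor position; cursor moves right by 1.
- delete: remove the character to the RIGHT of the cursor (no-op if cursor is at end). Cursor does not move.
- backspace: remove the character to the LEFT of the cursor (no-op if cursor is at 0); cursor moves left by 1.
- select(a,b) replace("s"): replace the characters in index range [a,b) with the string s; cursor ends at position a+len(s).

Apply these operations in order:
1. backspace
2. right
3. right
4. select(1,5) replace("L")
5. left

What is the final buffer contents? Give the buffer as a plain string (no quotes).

After op 1 (backspace): buf='XPMUIZI' cursor=0
After op 2 (right): buf='XPMUIZI' cursor=1
After op 3 (right): buf='XPMUIZI' cursor=2
After op 4 (select(1,5) replace("L")): buf='XLZI' cursor=2
After op 5 (left): buf='XLZI' cursor=1

Answer: XLZI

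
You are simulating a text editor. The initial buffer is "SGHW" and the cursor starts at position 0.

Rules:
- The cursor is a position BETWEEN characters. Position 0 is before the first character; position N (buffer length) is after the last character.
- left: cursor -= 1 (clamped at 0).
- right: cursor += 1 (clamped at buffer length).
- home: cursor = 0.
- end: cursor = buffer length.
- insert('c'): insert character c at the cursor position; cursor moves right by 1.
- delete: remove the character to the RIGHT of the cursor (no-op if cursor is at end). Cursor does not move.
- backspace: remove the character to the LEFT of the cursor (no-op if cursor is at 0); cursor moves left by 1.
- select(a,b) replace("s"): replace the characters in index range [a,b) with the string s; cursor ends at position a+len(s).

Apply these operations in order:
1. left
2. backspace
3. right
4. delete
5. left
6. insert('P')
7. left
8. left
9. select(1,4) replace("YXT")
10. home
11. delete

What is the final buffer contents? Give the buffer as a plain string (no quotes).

Answer: YXT

Derivation:
After op 1 (left): buf='SGHW' cursor=0
After op 2 (backspace): buf='SGHW' cursor=0
After op 3 (right): buf='SGHW' cursor=1
After op 4 (delete): buf='SHW' cursor=1
After op 5 (left): buf='SHW' cursor=0
After op 6 (insert('P')): buf='PSHW' cursor=1
After op 7 (left): buf='PSHW' cursor=0
After op 8 (left): buf='PSHW' cursor=0
After op 9 (select(1,4) replace("YXT")): buf='PYXT' cursor=4
After op 10 (home): buf='PYXT' cursor=0
After op 11 (delete): buf='YXT' cursor=0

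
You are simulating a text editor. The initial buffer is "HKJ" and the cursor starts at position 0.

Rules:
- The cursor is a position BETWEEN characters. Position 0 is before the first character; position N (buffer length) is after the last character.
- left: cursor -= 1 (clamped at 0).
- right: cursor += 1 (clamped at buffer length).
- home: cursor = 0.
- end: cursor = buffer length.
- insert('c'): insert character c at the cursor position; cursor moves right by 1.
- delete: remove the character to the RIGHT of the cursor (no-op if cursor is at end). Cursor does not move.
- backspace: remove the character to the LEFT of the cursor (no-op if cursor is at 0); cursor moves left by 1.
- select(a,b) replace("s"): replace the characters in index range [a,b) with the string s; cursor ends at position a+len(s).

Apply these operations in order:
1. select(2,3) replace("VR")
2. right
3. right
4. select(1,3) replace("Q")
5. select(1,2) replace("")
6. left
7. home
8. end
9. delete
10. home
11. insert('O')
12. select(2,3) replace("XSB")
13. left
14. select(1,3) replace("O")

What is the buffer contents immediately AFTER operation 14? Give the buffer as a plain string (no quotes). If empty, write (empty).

After op 1 (select(2,3) replace("VR")): buf='HKVR' cursor=4
After op 2 (right): buf='HKVR' cursor=4
After op 3 (right): buf='HKVR' cursor=4
After op 4 (select(1,3) replace("Q")): buf='HQR' cursor=2
After op 5 (select(1,2) replace("")): buf='HR' cursor=1
After op 6 (left): buf='HR' cursor=0
After op 7 (home): buf='HR' cursor=0
After op 8 (end): buf='HR' cursor=2
After op 9 (delete): buf='HR' cursor=2
After op 10 (home): buf='HR' cursor=0
After op 11 (insert('O')): buf='OHR' cursor=1
After op 12 (select(2,3) replace("XSB")): buf='OHXSB' cursor=5
After op 13 (left): buf='OHXSB' cursor=4
After op 14 (select(1,3) replace("O")): buf='OOSB' cursor=2

Answer: OOSB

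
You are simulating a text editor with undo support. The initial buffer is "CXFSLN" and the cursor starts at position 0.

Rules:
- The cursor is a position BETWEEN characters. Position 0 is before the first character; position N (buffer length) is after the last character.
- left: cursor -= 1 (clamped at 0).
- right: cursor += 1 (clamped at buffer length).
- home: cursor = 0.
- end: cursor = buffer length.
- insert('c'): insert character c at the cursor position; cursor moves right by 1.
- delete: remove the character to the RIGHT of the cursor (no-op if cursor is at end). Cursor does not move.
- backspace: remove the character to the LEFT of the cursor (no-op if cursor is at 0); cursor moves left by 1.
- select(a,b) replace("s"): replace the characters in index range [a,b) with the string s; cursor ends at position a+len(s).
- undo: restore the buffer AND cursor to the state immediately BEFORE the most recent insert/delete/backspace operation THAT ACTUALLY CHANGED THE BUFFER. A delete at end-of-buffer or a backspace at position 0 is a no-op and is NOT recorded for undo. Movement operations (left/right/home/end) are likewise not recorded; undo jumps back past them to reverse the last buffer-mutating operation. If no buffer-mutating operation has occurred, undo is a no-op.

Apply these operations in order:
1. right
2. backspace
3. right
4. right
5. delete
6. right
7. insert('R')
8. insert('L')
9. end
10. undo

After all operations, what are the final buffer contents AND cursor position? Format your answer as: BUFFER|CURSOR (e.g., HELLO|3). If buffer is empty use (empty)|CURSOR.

Answer: XFLRN|4

Derivation:
After op 1 (right): buf='CXFSLN' cursor=1
After op 2 (backspace): buf='XFSLN' cursor=0
After op 3 (right): buf='XFSLN' cursor=1
After op 4 (right): buf='XFSLN' cursor=2
After op 5 (delete): buf='XFLN' cursor=2
After op 6 (right): buf='XFLN' cursor=3
After op 7 (insert('R')): buf='XFLRN' cursor=4
After op 8 (insert('L')): buf='XFLRLN' cursor=5
After op 9 (end): buf='XFLRLN' cursor=6
After op 10 (undo): buf='XFLRN' cursor=4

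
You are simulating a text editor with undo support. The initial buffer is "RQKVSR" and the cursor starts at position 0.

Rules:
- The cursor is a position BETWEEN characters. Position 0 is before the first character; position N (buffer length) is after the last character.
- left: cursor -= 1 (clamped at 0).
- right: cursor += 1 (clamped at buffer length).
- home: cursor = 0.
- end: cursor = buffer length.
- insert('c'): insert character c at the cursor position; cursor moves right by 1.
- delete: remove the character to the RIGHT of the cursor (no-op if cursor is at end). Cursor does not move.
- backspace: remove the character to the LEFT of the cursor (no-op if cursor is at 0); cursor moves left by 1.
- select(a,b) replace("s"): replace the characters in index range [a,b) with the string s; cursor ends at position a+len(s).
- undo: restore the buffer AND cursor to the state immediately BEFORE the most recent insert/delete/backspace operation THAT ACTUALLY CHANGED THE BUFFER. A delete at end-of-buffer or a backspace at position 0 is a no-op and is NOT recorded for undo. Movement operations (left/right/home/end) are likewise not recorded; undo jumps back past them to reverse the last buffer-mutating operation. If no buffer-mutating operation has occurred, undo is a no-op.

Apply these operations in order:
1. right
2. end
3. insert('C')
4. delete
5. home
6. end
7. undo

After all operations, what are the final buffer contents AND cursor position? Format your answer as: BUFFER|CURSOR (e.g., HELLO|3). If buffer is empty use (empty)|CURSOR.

After op 1 (right): buf='RQKVSR' cursor=1
After op 2 (end): buf='RQKVSR' cursor=6
After op 3 (insert('C')): buf='RQKVSRC' cursor=7
After op 4 (delete): buf='RQKVSRC' cursor=7
After op 5 (home): buf='RQKVSRC' cursor=0
After op 6 (end): buf='RQKVSRC' cursor=7
After op 7 (undo): buf='RQKVSR' cursor=6

Answer: RQKVSR|6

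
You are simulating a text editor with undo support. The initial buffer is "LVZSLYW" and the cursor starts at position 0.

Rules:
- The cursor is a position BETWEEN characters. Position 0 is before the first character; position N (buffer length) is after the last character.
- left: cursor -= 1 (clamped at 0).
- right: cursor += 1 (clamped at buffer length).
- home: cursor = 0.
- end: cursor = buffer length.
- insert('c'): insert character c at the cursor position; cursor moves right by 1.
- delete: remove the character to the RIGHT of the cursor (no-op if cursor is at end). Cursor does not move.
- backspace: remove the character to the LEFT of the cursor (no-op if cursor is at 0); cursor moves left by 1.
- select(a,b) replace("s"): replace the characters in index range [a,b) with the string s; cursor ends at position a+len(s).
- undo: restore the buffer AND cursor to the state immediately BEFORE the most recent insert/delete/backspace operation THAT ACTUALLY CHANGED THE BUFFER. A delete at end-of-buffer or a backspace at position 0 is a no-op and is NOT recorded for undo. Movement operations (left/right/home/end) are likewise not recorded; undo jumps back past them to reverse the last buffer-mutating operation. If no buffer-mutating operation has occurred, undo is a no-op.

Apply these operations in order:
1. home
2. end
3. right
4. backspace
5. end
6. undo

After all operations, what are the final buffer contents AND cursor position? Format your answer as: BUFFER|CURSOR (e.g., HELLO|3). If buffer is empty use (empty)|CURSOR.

After op 1 (home): buf='LVZSLYW' cursor=0
After op 2 (end): buf='LVZSLYW' cursor=7
After op 3 (right): buf='LVZSLYW' cursor=7
After op 4 (backspace): buf='LVZSLY' cursor=6
After op 5 (end): buf='LVZSLY' cursor=6
After op 6 (undo): buf='LVZSLYW' cursor=7

Answer: LVZSLYW|7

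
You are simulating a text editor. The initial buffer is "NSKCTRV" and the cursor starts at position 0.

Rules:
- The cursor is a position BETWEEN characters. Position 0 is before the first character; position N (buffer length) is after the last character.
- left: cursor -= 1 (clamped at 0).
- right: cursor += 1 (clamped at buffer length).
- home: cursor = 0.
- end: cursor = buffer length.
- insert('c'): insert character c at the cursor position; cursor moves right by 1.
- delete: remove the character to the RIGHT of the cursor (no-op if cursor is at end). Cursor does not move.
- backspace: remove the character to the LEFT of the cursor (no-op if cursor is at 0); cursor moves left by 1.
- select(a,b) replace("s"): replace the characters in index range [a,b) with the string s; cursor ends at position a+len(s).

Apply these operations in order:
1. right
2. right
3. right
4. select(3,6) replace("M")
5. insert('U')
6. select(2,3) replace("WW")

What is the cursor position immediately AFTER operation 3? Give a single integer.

After op 1 (right): buf='NSKCTRV' cursor=1
After op 2 (right): buf='NSKCTRV' cursor=2
After op 3 (right): buf='NSKCTRV' cursor=3

Answer: 3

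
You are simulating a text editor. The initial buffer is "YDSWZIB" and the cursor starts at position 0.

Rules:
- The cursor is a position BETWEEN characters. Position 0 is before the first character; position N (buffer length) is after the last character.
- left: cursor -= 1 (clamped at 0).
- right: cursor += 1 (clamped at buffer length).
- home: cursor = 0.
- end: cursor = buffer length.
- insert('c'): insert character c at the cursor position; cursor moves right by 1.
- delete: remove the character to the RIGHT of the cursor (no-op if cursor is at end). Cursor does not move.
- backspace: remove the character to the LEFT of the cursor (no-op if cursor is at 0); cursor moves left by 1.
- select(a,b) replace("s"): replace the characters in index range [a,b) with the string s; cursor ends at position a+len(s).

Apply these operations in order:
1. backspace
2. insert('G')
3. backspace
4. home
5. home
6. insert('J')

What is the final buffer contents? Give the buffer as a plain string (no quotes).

Answer: JYDSWZIB

Derivation:
After op 1 (backspace): buf='YDSWZIB' cursor=0
After op 2 (insert('G')): buf='GYDSWZIB' cursor=1
After op 3 (backspace): buf='YDSWZIB' cursor=0
After op 4 (home): buf='YDSWZIB' cursor=0
After op 5 (home): buf='YDSWZIB' cursor=0
After op 6 (insert('J')): buf='JYDSWZIB' cursor=1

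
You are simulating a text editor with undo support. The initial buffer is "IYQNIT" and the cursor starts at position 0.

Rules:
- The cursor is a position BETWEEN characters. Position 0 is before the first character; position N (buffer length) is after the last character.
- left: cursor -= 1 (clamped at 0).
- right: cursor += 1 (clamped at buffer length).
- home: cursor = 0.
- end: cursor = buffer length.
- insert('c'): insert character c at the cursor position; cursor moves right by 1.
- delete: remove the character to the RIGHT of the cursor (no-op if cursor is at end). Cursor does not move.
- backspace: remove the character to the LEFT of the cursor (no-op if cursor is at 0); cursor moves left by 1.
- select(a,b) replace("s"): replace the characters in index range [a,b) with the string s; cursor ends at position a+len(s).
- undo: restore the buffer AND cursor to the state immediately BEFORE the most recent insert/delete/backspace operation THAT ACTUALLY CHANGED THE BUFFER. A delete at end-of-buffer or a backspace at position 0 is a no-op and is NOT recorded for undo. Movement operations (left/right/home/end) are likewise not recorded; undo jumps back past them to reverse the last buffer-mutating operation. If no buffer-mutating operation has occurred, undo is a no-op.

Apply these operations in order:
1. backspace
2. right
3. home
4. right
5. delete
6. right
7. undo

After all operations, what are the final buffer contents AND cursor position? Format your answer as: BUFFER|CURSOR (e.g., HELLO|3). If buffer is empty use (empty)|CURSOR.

Answer: IYQNIT|1

Derivation:
After op 1 (backspace): buf='IYQNIT' cursor=0
After op 2 (right): buf='IYQNIT' cursor=1
After op 3 (home): buf='IYQNIT' cursor=0
After op 4 (right): buf='IYQNIT' cursor=1
After op 5 (delete): buf='IQNIT' cursor=1
After op 6 (right): buf='IQNIT' cursor=2
After op 7 (undo): buf='IYQNIT' cursor=1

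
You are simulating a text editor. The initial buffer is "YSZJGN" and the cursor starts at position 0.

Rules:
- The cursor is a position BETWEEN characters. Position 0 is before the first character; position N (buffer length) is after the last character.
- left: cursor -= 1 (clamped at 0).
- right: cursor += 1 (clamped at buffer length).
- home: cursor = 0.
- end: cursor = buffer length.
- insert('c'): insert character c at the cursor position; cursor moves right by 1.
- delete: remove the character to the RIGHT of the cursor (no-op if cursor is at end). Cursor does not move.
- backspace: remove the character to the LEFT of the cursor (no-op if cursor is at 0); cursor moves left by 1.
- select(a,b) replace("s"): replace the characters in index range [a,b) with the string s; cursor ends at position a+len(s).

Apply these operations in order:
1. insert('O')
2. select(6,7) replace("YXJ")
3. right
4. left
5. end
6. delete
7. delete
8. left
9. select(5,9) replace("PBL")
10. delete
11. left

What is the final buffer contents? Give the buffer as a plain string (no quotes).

Answer: OYSZJPBL

Derivation:
After op 1 (insert('O')): buf='OYSZJGN' cursor=1
After op 2 (select(6,7) replace("YXJ")): buf='OYSZJGYXJ' cursor=9
After op 3 (right): buf='OYSZJGYXJ' cursor=9
After op 4 (left): buf='OYSZJGYXJ' cursor=8
After op 5 (end): buf='OYSZJGYXJ' cursor=9
After op 6 (delete): buf='OYSZJGYXJ' cursor=9
After op 7 (delete): buf='OYSZJGYXJ' cursor=9
After op 8 (left): buf='OYSZJGYXJ' cursor=8
After op 9 (select(5,9) replace("PBL")): buf='OYSZJPBL' cursor=8
After op 10 (delete): buf='OYSZJPBL' cursor=8
After op 11 (left): buf='OYSZJPBL' cursor=7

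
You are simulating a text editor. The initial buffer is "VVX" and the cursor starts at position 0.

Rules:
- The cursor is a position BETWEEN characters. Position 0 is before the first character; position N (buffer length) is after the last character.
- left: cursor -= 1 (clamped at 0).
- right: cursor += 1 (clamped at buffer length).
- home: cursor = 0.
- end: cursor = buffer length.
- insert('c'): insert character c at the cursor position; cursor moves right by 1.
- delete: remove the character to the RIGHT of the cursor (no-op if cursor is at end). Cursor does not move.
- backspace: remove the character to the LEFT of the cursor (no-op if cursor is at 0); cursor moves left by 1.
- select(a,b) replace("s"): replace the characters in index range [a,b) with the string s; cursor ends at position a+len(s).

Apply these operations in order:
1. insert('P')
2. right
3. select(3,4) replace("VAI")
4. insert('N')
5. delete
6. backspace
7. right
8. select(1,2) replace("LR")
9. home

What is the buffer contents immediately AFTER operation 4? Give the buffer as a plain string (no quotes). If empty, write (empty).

After op 1 (insert('P')): buf='PVVX' cursor=1
After op 2 (right): buf='PVVX' cursor=2
After op 3 (select(3,4) replace("VAI")): buf='PVVVAI' cursor=6
After op 4 (insert('N')): buf='PVVVAIN' cursor=7

Answer: PVVVAIN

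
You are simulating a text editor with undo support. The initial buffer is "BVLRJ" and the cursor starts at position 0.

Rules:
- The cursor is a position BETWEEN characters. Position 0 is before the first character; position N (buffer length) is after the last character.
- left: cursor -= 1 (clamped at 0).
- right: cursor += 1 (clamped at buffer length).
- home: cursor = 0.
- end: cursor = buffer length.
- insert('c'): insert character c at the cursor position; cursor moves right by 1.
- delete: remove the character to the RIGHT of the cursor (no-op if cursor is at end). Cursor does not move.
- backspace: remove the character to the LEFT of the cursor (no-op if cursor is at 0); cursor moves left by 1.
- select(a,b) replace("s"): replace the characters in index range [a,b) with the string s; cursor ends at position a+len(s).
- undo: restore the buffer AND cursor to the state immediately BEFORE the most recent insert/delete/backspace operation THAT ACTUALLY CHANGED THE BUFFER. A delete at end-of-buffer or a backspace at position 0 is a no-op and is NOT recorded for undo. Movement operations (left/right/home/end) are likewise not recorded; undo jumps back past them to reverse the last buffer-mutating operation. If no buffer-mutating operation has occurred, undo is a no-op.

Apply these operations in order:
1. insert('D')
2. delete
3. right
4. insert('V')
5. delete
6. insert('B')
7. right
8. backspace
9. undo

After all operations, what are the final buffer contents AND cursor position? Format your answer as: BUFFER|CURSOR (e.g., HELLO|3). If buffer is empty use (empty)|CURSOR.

Answer: DVVBRJ|5

Derivation:
After op 1 (insert('D')): buf='DBVLRJ' cursor=1
After op 2 (delete): buf='DVLRJ' cursor=1
After op 3 (right): buf='DVLRJ' cursor=2
After op 4 (insert('V')): buf='DVVLRJ' cursor=3
After op 5 (delete): buf='DVVRJ' cursor=3
After op 6 (insert('B')): buf='DVVBRJ' cursor=4
After op 7 (right): buf='DVVBRJ' cursor=5
After op 8 (backspace): buf='DVVBJ' cursor=4
After op 9 (undo): buf='DVVBRJ' cursor=5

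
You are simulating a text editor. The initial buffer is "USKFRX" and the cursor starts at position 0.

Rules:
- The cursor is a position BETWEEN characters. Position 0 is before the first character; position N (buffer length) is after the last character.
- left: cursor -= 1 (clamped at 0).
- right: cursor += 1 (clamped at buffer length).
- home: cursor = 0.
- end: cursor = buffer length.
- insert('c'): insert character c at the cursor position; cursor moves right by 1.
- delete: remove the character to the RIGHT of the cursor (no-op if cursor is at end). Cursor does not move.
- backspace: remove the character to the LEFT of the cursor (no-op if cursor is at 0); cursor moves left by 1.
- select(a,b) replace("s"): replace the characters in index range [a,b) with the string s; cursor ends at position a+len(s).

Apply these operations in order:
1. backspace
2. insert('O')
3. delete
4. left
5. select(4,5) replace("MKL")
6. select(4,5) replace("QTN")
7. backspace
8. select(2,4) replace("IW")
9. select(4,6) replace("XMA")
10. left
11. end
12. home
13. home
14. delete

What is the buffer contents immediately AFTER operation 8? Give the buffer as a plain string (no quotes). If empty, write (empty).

After op 1 (backspace): buf='USKFRX' cursor=0
After op 2 (insert('O')): buf='OUSKFRX' cursor=1
After op 3 (delete): buf='OSKFRX' cursor=1
After op 4 (left): buf='OSKFRX' cursor=0
After op 5 (select(4,5) replace("MKL")): buf='OSKFMKLX' cursor=7
After op 6 (select(4,5) replace("QTN")): buf='OSKFQTNKLX' cursor=7
After op 7 (backspace): buf='OSKFQTKLX' cursor=6
After op 8 (select(2,4) replace("IW")): buf='OSIWQTKLX' cursor=4

Answer: OSIWQTKLX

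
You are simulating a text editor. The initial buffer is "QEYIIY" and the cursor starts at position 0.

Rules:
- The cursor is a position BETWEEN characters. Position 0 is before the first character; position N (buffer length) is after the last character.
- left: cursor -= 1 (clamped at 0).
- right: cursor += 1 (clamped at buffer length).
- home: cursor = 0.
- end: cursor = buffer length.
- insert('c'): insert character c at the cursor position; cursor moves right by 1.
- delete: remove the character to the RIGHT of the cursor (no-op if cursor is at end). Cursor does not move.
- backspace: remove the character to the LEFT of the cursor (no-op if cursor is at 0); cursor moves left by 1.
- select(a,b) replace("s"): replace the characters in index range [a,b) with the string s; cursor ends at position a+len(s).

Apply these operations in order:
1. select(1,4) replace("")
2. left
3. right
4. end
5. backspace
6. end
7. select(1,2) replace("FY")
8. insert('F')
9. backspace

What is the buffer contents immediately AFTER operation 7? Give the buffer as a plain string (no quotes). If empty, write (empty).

Answer: QFY

Derivation:
After op 1 (select(1,4) replace("")): buf='QIY' cursor=1
After op 2 (left): buf='QIY' cursor=0
After op 3 (right): buf='QIY' cursor=1
After op 4 (end): buf='QIY' cursor=3
After op 5 (backspace): buf='QI' cursor=2
After op 6 (end): buf='QI' cursor=2
After op 7 (select(1,2) replace("FY")): buf='QFY' cursor=3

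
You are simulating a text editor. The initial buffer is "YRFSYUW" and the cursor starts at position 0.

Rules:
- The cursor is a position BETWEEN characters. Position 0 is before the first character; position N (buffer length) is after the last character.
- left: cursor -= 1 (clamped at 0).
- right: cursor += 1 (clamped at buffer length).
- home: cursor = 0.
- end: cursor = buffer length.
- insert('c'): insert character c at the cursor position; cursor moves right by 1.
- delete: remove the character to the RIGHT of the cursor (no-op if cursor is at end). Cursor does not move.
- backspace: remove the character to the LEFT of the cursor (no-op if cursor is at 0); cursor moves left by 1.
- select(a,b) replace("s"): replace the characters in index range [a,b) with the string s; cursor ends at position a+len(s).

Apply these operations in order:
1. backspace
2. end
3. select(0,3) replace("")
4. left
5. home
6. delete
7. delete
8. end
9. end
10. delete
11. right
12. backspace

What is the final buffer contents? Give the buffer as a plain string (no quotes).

After op 1 (backspace): buf='YRFSYUW' cursor=0
After op 2 (end): buf='YRFSYUW' cursor=7
After op 3 (select(0,3) replace("")): buf='SYUW' cursor=0
After op 4 (left): buf='SYUW' cursor=0
After op 5 (home): buf='SYUW' cursor=0
After op 6 (delete): buf='YUW' cursor=0
After op 7 (delete): buf='UW' cursor=0
After op 8 (end): buf='UW' cursor=2
After op 9 (end): buf='UW' cursor=2
After op 10 (delete): buf='UW' cursor=2
After op 11 (right): buf='UW' cursor=2
After op 12 (backspace): buf='U' cursor=1

Answer: U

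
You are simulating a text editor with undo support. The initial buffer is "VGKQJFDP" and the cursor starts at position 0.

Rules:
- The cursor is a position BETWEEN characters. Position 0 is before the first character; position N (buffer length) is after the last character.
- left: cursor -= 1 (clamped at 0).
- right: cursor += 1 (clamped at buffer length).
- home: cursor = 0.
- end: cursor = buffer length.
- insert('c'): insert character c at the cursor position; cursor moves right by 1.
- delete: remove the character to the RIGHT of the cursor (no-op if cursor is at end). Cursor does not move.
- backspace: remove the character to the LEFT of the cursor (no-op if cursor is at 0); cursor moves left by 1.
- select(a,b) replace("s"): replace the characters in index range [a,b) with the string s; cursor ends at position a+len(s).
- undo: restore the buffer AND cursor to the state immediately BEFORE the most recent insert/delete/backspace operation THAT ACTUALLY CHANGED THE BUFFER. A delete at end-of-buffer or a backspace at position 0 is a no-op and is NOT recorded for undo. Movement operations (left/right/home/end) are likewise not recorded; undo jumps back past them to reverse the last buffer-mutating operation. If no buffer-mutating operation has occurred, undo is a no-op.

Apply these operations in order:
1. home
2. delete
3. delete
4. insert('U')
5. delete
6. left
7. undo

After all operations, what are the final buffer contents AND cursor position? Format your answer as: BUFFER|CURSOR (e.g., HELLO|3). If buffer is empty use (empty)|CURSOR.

After op 1 (home): buf='VGKQJFDP' cursor=0
After op 2 (delete): buf='GKQJFDP' cursor=0
After op 3 (delete): buf='KQJFDP' cursor=0
After op 4 (insert('U')): buf='UKQJFDP' cursor=1
After op 5 (delete): buf='UQJFDP' cursor=1
After op 6 (left): buf='UQJFDP' cursor=0
After op 7 (undo): buf='UKQJFDP' cursor=1

Answer: UKQJFDP|1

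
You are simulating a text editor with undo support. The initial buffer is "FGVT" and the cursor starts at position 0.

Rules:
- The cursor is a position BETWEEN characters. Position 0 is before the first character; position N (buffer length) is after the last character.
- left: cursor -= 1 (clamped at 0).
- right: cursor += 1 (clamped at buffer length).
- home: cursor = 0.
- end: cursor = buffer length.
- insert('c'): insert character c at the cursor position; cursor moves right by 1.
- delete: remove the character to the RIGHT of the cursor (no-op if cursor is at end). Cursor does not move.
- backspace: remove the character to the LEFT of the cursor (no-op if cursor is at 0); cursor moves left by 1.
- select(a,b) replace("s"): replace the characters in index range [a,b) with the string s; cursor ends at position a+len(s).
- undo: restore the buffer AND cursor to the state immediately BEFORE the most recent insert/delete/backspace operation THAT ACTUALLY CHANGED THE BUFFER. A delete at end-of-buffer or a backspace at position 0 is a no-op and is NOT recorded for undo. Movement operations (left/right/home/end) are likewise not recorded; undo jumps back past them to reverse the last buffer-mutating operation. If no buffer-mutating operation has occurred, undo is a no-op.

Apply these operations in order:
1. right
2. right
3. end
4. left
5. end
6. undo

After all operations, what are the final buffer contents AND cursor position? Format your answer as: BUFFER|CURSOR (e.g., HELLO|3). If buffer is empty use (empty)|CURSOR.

Answer: FGVT|4

Derivation:
After op 1 (right): buf='FGVT' cursor=1
After op 2 (right): buf='FGVT' cursor=2
After op 3 (end): buf='FGVT' cursor=4
After op 4 (left): buf='FGVT' cursor=3
After op 5 (end): buf='FGVT' cursor=4
After op 6 (undo): buf='FGVT' cursor=4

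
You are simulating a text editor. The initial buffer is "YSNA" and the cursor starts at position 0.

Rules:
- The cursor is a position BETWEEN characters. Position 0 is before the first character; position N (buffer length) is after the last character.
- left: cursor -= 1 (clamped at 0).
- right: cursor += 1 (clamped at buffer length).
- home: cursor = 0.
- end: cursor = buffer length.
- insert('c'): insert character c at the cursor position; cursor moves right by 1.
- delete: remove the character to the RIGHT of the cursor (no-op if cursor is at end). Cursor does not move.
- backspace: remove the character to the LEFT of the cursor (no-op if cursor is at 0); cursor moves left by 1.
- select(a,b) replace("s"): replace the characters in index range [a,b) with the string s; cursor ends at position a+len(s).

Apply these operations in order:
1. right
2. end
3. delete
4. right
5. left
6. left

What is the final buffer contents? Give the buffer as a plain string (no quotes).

Answer: YSNA

Derivation:
After op 1 (right): buf='YSNA' cursor=1
After op 2 (end): buf='YSNA' cursor=4
After op 3 (delete): buf='YSNA' cursor=4
After op 4 (right): buf='YSNA' cursor=4
After op 5 (left): buf='YSNA' cursor=3
After op 6 (left): buf='YSNA' cursor=2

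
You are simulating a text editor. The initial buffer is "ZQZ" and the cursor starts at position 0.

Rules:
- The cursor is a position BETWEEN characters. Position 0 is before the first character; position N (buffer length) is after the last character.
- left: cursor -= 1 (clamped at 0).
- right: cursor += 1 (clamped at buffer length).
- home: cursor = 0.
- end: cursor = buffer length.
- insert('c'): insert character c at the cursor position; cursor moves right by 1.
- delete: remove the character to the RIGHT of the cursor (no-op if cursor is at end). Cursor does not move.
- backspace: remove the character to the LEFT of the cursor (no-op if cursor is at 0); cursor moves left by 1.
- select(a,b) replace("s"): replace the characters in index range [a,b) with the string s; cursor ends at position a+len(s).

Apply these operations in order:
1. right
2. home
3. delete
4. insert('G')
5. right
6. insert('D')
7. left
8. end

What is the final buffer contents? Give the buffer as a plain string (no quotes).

Answer: GQDZ

Derivation:
After op 1 (right): buf='ZQZ' cursor=1
After op 2 (home): buf='ZQZ' cursor=0
After op 3 (delete): buf='QZ' cursor=0
After op 4 (insert('G')): buf='GQZ' cursor=1
After op 5 (right): buf='GQZ' cursor=2
After op 6 (insert('D')): buf='GQDZ' cursor=3
After op 7 (left): buf='GQDZ' cursor=2
After op 8 (end): buf='GQDZ' cursor=4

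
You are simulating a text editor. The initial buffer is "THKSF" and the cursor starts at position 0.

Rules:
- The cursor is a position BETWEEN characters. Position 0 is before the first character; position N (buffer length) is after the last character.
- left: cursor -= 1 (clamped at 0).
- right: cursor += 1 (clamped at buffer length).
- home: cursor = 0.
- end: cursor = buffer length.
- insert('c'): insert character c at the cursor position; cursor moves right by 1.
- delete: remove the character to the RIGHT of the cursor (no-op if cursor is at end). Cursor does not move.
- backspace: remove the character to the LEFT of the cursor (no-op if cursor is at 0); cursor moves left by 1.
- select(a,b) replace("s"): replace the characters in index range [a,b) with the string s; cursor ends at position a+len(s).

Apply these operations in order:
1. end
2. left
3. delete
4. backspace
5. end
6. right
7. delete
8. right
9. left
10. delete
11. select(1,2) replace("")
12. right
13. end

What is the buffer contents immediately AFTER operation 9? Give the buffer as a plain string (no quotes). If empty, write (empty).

After op 1 (end): buf='THKSF' cursor=5
After op 2 (left): buf='THKSF' cursor=4
After op 3 (delete): buf='THKS' cursor=4
After op 4 (backspace): buf='THK' cursor=3
After op 5 (end): buf='THK' cursor=3
After op 6 (right): buf='THK' cursor=3
After op 7 (delete): buf='THK' cursor=3
After op 8 (right): buf='THK' cursor=3
After op 9 (left): buf='THK' cursor=2

Answer: THK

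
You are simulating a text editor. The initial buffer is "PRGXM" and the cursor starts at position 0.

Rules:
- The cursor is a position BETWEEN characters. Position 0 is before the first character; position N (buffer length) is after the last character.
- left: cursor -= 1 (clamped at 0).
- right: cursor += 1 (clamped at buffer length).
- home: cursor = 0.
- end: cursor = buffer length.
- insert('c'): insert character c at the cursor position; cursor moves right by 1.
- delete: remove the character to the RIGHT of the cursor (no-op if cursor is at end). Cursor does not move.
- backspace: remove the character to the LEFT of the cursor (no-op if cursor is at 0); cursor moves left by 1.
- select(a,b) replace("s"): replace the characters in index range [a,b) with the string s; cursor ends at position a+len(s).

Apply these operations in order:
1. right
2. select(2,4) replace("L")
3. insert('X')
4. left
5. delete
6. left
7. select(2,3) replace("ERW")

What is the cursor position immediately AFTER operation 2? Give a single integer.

After op 1 (right): buf='PRGXM' cursor=1
After op 2 (select(2,4) replace("L")): buf='PRLM' cursor=3

Answer: 3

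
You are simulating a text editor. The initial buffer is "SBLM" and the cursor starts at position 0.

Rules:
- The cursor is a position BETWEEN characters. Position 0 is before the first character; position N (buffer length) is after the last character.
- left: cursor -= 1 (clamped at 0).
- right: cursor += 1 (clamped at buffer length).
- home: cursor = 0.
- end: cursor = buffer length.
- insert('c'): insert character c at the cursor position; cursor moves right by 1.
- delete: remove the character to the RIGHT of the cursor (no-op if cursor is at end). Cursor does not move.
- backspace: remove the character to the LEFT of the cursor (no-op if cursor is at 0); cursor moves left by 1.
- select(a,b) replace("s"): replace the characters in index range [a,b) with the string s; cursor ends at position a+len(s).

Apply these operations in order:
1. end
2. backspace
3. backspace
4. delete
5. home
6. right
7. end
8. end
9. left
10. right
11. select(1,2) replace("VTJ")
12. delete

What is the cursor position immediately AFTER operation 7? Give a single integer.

Answer: 2

Derivation:
After op 1 (end): buf='SBLM' cursor=4
After op 2 (backspace): buf='SBL' cursor=3
After op 3 (backspace): buf='SB' cursor=2
After op 4 (delete): buf='SB' cursor=2
After op 5 (home): buf='SB' cursor=0
After op 6 (right): buf='SB' cursor=1
After op 7 (end): buf='SB' cursor=2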